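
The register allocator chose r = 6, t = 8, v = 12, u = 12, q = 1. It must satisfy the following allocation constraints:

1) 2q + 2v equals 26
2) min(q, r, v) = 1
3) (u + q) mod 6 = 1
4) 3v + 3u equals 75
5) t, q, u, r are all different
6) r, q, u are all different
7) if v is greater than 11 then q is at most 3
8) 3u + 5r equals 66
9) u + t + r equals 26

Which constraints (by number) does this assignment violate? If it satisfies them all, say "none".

1) 2q + 2v = 2(1) + 2(12) = 26  OK
2) min(1, 6, 12) = 1  OK
3) u + q = 13; 13 mod 6 = 1  OK
4) 3v + 3u = 3(12) + 3(12) = 72, not 75  FAIL
5) values 8, 1, 12, 6 are pairwise distinct  OK
6) values 6, 1, 12 are pairwise distinct  OK
7) v = 12 > 11, so we need q ≤ 3; q = 1 ≤ 3  OK
8) 3u + 5r = 3(12) + 5(6) = 66  OK
9) u + t + r = 12 + 8 + 6 = 26  OK

Violated: 4.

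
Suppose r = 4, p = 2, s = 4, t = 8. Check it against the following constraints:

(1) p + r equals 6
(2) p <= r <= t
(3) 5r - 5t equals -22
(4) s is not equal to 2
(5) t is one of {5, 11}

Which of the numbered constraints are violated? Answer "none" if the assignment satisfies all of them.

No — constraints 3 and 5 are not satisfied.

(1) p + r = 2 + 4 = 6  yes
(2) values 2 <= 4 <= 8  yes
(3) 5r - 5t = 5(4) - 5(8) = -20, not -22  no
(4) s = 4, and 4 ≠ 2  yes
(5) t = 8 is not in {5, 11}  no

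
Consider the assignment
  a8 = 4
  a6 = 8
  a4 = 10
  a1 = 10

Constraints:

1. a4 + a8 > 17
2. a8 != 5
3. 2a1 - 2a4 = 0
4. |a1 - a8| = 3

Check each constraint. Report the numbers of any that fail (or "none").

1. a4 + a8 = 10 + 4 = 14; 14 ≤ 17, bound 17 not met  ✘
2. a8 = 4, and 4 ≠ 5  ✔
3. 2a1 - 2a4 = 2(10) - 2(10) = 0  ✔
4. |10 - 4| = 6, not 3  ✘

Constraints 1 and 4 do not hold.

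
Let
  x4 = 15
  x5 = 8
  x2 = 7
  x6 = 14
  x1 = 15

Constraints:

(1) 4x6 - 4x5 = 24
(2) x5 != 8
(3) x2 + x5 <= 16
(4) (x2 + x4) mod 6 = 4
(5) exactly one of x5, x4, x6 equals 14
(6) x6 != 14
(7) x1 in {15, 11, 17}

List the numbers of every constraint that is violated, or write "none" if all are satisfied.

Constraints 2, 6 do not hold.

(1) 4x6 - 4x5 = 4(14) - 4(8) = 24 — OK.
(2) x5 = 8, but 8 is required to differ — violated.
(3) x2 + x5 = 7 + 8 = 15; 15 ≤ 16 — OK.
(4) x2 + x4 = 22; 22 mod 6 = 4 — OK.
(5) x5=8, x4=15, x6=14; 1 of them equals 14 — OK.
(6) x6 = 14, but 14 is required to differ — violated.
(7) x1 = 15 is in {15, 11, 17} — OK.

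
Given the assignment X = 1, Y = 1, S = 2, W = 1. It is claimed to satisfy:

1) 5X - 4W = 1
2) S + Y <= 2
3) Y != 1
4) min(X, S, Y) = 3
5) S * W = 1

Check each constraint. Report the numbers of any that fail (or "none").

1) 5X - 4W = 5(1) - 4(1) = 1 — satisfied.
2) S + Y = 2 + 1 = 3; 3 > 2, bound 2 not met — violated.
3) Y = 1, but 1 is required to differ — violated.
4) min(1, 2, 1) = 1, not 3 — violated.
5) S * W = 2 * 1 = 2, not 1 — violated.

Constraints 2, 3, 4, 5 are violated.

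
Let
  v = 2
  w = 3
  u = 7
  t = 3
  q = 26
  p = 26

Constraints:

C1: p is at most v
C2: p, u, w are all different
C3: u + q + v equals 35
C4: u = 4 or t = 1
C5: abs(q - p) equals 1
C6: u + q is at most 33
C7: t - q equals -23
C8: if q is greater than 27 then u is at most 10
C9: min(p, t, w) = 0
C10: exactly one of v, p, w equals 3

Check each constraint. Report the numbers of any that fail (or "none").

C1: p = 26, v = 2; 26 > 2 (want ≤) — does not hold.
C2: values 26, 7, 3 are pairwise distinct — holds.
C3: u + q + v = 7 + 26 + 2 = 35 — holds.
C4: u = 7 ≠ 4 and t = 3 ≠ 1; both disjuncts false — does not hold.
C5: abs(26 - 26) = 0, not 1 — does not hold.
C6: u + q = 7 + 26 = 33; 33 ≤ 33 — holds.
C7: t - q = 3 - 26 = -23 — holds.
C8: q = 26, not > 27; antecedent false, conditional vacuously true — holds.
C9: min(26, 3, 3) = 3, not 0 — does not hold.
C10: v=2, p=26, w=3; 1 of them equals 3 — holds.

Constraints 1, 4, 5, and 9 are violated.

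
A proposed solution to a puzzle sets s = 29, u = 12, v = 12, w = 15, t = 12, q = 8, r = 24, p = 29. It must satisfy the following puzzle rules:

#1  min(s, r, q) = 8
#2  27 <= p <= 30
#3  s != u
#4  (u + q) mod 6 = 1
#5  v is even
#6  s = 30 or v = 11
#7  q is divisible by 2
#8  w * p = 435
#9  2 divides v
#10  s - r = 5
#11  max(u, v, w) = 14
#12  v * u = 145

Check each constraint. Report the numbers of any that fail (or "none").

#1 min(29, 24, 8) = 8 — OK.
#2 p = 29 lies in [27, 30] — OK.
#3 s = 29, u = 12; distinct — OK.
#4 u + q = 20; 20 mod 6 = 2, not 1 — violated.
#5 v = 12 is even — OK.
#6 s = 29 ≠ 30 and v = 12 ≠ 11; both disjuncts false — violated.
#7 8 / 2 = 4, so 2 divides 8 — OK.
#8 w * p = 15 * 29 = 435 — OK.
#9 12 / 2 = 6, so 2 divides 12 — OK.
#10 s - r = 29 - 24 = 5 — OK.
#11 max(12, 12, 15) = 15, not 14 — violated.
#12 v * u = 12 * 12 = 144, not 145 — violated.

Constraints 4, 6, 11, 12 are violated.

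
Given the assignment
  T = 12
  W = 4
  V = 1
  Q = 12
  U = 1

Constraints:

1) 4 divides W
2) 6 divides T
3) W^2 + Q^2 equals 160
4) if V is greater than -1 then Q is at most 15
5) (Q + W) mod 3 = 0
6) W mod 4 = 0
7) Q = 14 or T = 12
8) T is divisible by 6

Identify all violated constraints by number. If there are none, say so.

1) 4 / 4 = 1, so 4 divides 4  ✔
2) 12 / 6 = 2, so 6 divides 12  ✔
3) W^2 + Q^2 = 4^2 + 12^2 = 16 + 144 = 160  ✔
4) V = 1 > -1, so we need Q ≤ 15; Q = 12 ≤ 15  ✔
5) Q + W = 16; 16 mod 3 = 1, not 0  ✘
6) 4 mod 4 = 0  ✔
7) Q = 12 ≠ 14, but T = 12 = 12 (second disjunct)  ✔
8) 12 / 6 = 2, so 6 divides 12  ✔

No — constraint 5 is not satisfied.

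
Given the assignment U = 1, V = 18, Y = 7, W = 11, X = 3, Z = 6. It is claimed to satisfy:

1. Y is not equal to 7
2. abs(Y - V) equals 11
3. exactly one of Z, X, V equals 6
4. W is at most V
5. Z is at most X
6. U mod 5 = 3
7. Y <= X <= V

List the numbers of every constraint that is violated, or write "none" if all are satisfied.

The assignment fails constraints 1, 5, 6, 7.

1. Y = 7, but 7 is required to differ  no
2. abs(7 - 18) = 11  yes
3. Z=6, X=3, V=18; 1 of them equals 6  yes
4. W = 11, V = 18; 11 ≤ 18  yes
5. Z = 6, X = 3; 6 > 3 (want ≤)  no
6. 1 mod 5 = 1, not 3  no
7. values 7, 3, 18; Y = 7 is not <= X = 3  no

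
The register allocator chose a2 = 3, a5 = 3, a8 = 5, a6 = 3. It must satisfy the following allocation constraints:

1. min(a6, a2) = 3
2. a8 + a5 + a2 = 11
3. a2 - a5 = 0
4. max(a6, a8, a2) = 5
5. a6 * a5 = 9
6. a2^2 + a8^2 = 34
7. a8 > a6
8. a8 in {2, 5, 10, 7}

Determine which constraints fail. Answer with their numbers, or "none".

No violations.

1. min(3, 3) = 3  OK
2. a8 + a5 + a2 = 5 + 3 + 3 = 11  OK
3. a2 - a5 = 3 - 3 = 0  OK
4. max(3, 5, 3) = 5  OK
5. a6 * a5 = 3 * 3 = 9  OK
6. a2^2 + a8^2 = 3^2 + 5^2 = 9 + 25 = 34  OK
7. a8 = 5, a6 = 3; 5 > 3  OK
8. a8 = 5 is in {2, 5, 10, 7}  OK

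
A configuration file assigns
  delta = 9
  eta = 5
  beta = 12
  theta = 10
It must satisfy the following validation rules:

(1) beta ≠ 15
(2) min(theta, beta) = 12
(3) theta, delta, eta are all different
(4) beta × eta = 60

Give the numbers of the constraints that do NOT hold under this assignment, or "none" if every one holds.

(1) beta = 12, and 12 ≠ 15  yes
(2) min(10, 12) = 10, not 12  no
(3) values 10, 9, 5 are pairwise distinct  yes
(4) beta × eta = 12 × 5 = 60  yes

The assignment fails constraint 2.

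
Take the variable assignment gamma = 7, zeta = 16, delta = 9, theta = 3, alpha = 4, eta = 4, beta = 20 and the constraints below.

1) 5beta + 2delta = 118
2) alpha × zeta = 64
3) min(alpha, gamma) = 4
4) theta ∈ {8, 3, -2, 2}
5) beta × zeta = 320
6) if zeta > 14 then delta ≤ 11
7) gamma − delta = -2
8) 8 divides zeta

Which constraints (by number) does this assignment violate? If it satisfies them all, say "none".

None — every constraint holds.

1) 5beta + 2delta = 5(20) + 2(9) = 118  holds
2) alpha × zeta = 4 × 16 = 64  holds
3) min(4, 7) = 4  holds
4) theta = 3 is in {8, 3, -2, 2}  holds
5) beta × zeta = 20 × 16 = 320  holds
6) zeta = 16 > 14, so we need delta ≤ 11; delta = 9 ≤ 11  holds
7) gamma − delta = 7 − 9 = -2  holds
8) 16 / 8 = 2, so 8 divides 16  holds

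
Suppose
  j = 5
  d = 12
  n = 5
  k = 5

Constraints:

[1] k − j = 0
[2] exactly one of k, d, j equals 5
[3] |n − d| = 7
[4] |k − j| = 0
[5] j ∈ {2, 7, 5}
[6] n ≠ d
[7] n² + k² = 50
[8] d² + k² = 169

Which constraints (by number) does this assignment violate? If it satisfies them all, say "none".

[1] k − j = 5 − 5 = 0  OK
[2] k=5, d=12, j=5; 2 of them equal 5, not exactly one  FAIL
[3] |5 − 12| = 7  OK
[4] |5 − 5| = 0  OK
[5] j = 5 is in {2, 7, 5}  OK
[6] n = 5, d = 12; distinct  OK
[7] n² + k² = 5² + 5² = 25 + 25 = 50  OK
[8] d² + k² = 12² + 5² = 144 + 25 = 169  OK

Constraint 2 is violated.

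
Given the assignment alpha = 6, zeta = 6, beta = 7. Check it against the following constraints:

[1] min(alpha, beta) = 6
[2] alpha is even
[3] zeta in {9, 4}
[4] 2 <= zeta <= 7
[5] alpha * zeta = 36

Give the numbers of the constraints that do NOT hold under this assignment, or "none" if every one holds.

[1] min(6, 7) = 6  ✔
[2] alpha = 6 is even  ✔
[3] zeta = 6 is not in {9, 4}  ✘
[4] zeta = 6 lies in [2, 7]  ✔
[5] alpha * zeta = 6 * 6 = 36  ✔

No — constraint 3 is not satisfied.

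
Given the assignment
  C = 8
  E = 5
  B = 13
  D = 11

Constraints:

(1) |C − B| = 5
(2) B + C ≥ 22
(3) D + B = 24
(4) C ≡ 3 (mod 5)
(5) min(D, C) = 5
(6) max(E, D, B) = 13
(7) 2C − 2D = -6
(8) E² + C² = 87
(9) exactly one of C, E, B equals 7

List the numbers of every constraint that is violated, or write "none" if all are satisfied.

Constraints 2, 5, 8, 9 are violated.

(1) |8 − 13| = 5  ✔
(2) B + C = 13 + 8 = 21; 21 < 22, bound 22 not met  ✘
(3) D + B = 11 + 13 = 24  ✔
(4) 8 mod 5 = 3  ✔
(5) min(11, 8) = 8, not 5  ✘
(6) max(5, 11, 13) = 13  ✔
(7) 2C − 2D = 2(8) − 2(11) = -6  ✔
(8) E² + C² = 5² + 8² = 25 + 64 = 89, not 87  ✘
(9) C=8, E=5, B=13; 0 of them equal 7, not exactly one  ✘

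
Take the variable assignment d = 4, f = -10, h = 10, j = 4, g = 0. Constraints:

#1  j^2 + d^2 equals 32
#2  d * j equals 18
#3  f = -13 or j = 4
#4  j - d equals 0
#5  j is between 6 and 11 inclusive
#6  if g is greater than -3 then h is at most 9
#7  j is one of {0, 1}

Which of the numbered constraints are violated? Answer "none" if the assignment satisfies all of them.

The assignment fails constraints 2, 5, 6, 7.

#1 j^2 + d^2 = 4^2 + 4^2 = 16 + 16 = 32 — satisfied.
#2 d * j = 4 * 4 = 16, not 18 — violated.
#3 f = -10 ≠ -13, but j = 4 = 4 (second disjunct) — satisfied.
#4 j - d = 4 - 4 = 0 — satisfied.
#5 j = 4 is outside [6, 11] — violated.
#6 g = 0 > -3, so we need h ≤ 9; but h = 10 > 9 — violated.
#7 j = 4 is not in {0, 1} — violated.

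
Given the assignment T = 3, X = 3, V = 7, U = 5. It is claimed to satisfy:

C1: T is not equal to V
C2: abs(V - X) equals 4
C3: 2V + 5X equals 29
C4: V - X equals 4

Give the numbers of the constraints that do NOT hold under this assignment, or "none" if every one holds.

C1: T = 3, V = 7; distinct  OK
C2: abs(7 - 3) = 4  OK
C3: 2V + 5X = 2(7) + 5(3) = 29  OK
C4: V - X = 7 - 3 = 4  OK

Yes — all constraints hold.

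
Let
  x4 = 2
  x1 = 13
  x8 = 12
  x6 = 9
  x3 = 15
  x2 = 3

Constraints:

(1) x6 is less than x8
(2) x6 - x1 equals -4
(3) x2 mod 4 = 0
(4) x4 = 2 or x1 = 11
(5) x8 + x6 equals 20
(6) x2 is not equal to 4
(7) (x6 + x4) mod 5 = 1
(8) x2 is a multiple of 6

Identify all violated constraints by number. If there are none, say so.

(1) x6 = 9, x8 = 12; 9 < 12 — holds.
(2) x6 - x1 = 9 - 13 = -4 — holds.
(3) 3 mod 4 = 3, not 0 — does not hold.
(4) x4 = 2 = 2 (first disjunct) — holds.
(5) x8 + x6 = 12 + 9 = 21, not 20 — does not hold.
(6) x2 = 3, and 3 ≠ 4 — holds.
(7) x6 + x4 = 11; 11 mod 5 = 1 — holds.
(8) 3 = 6*0 + 3, so 6 does not divide 3 — does not hold.

No — constraints 3, 5, and 8 are not satisfied.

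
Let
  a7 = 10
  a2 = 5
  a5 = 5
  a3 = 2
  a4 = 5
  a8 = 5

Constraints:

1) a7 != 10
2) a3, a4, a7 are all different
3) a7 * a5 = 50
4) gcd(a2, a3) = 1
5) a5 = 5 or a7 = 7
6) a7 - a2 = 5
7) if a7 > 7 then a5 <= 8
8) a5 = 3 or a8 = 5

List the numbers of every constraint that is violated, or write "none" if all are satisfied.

1) a7 = 10, but 10 is required to differ — does not hold.
2) values 2, 5, 10 are pairwise distinct — holds.
3) a7 * a5 = 10 * 5 = 50 — holds.
4) gcd(5, 2) = 1 — holds.
5) a5 = 5 = 5 (first disjunct) — holds.
6) a7 - a2 = 10 - 5 = 5 — holds.
7) a7 = 10 > 7, so we need a5 ≤ 8; a5 = 5 ≤ 8 — holds.
8) a5 = 5 ≠ 3, but a8 = 5 = 5 (second disjunct) — holds.

Constraint 1 is violated.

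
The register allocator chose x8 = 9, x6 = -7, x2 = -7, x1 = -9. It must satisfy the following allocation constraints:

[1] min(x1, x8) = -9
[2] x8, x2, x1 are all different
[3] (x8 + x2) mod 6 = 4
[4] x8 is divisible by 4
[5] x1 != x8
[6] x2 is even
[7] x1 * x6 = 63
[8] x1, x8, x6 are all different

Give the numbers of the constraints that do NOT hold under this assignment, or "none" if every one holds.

No — constraints 3, 4, 6 are not satisfied.

[1] min(-9, 9) = -9  yes
[2] values 9, -7, -9 are pairwise distinct  yes
[3] x8 + x2 = 2; 2 mod 6 = 2, not 4  no
[4] 9 = 4*2 + 1, so 4 does not divide 9  no
[5] x1 = -9, x8 = 9; distinct  yes
[6] x2 = -7 is odd  no
[7] x1 * x6 = -9 * (-7) = 63  yes
[8] values -9, 9, -7 are pairwise distinct  yes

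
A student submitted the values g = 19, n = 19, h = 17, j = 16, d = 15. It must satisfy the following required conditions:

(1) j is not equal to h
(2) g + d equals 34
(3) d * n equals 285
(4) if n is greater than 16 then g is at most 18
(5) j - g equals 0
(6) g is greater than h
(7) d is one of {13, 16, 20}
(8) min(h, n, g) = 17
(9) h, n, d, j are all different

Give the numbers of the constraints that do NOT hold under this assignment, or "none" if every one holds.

(1) j = 16, h = 17; distinct  ✓
(2) g + d = 19 + 15 = 34  ✓
(3) d * n = 15 * 19 = 285  ✓
(4) n = 19 > 16, so we need g ≤ 18; but g = 19 > 18  ✗
(5) j - g = 16 - 19 = -3, not 0  ✗
(6) g = 19, h = 17; 19 > 17  ✓
(7) d = 15 is not in {13, 16, 20}  ✗
(8) min(17, 19, 19) = 17  ✓
(9) values 17, 19, 15, 16 are pairwise distinct  ✓

Violated: 4, 5, and 7.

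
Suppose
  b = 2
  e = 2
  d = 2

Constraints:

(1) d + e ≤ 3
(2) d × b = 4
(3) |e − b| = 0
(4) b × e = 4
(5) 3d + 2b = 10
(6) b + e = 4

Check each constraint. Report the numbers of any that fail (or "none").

(1) d + e = 2 + 2 = 4; 4 > 3, bound 3 not met — violated.
(2) d × b = 2 × 2 = 4 — satisfied.
(3) |2 − 2| = 0 — satisfied.
(4) b × e = 2 × 2 = 4 — satisfied.
(5) 3d + 2b = 3(2) + 2(2) = 10 — satisfied.
(6) b + e = 2 + 2 = 4 — satisfied.

The assignment fails constraint 1.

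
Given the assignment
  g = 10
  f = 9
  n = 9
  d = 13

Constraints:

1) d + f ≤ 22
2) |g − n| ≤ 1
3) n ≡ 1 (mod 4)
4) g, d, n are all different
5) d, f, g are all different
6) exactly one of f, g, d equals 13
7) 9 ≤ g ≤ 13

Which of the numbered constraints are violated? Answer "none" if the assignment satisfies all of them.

1) d + f = 13 + 9 = 22; 22 ≤ 22  ✓
2) |10 − 9| = 1; 1 ≤ 1  ✓
3) 9 mod 4 = 1  ✓
4) values 10, 13, 9 are pairwise distinct  ✓
5) values 13, 9, 10 are pairwise distinct  ✓
6) f=9, g=10, d=13; 1 of them equals 13  ✓
7) g = 10 lies in [9, 13]  ✓

The assignment satisfies every constraint.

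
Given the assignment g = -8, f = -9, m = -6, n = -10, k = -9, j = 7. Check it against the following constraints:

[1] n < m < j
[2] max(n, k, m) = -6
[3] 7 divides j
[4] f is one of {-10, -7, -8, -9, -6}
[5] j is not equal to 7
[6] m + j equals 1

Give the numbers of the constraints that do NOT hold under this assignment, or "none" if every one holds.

Constraint 5 does not hold.

[1] values -10 < -6 < 7 — holds.
[2] max(-10, -9, -6) = -6 — holds.
[3] 7 / 7 = 1, so 7 divides 7 — holds.
[4] f = -9 is in {-10, -7, -8, -9, -6} — holds.
[5] j = 7, but 7 is required to differ — fails.
[6] m + j = -6 + 7 = 1 — holds.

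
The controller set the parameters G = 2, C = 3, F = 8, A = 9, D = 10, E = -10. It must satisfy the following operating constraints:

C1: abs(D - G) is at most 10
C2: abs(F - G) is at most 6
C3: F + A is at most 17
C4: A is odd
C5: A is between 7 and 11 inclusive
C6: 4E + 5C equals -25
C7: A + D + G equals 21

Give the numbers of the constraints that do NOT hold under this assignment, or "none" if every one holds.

Yes — all constraints hold.

C1: abs(10 - 2) = 8; 8 ≤ 10  OK
C2: abs(8 - 2) = 6; 6 ≤ 6  OK
C3: F + A = 8 + 9 = 17; 17 ≤ 17  OK
C4: A = 9 is odd  OK
C5: A = 9 lies in [7, 11]  OK
C6: 4E + 5C = 4(-10) + 5(3) = -25  OK
C7: A + D + G = 9 + 10 + 2 = 21  OK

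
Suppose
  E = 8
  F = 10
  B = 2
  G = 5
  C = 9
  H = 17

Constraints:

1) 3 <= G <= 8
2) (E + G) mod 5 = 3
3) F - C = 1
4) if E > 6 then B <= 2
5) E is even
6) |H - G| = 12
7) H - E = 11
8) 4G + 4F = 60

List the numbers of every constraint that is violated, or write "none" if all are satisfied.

1) G = 5 lies in [3, 8]  ✔
2) E + G = 13; 13 mod 5 = 3  ✔
3) F - C = 10 - 9 = 1  ✔
4) E = 8 > 6, so we need B ≤ 2; B = 2 ≤ 2  ✔
5) E = 8 is even  ✔
6) |17 - 5| = 12  ✔
7) H - E = 17 - 8 = 9, not 11  ✘
8) 4G + 4F = 4(5) + 4(10) = 60  ✔

Constraint 7 does not hold.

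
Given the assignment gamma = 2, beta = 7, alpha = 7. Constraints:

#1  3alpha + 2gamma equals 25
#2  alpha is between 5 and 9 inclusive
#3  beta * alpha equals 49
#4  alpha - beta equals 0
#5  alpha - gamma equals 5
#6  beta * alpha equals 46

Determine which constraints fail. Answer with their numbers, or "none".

The assignment fails constraint 6.

#1 3alpha + 2gamma = 3(7) + 2(2) = 25  yes
#2 alpha = 7 lies in [5, 9]  yes
#3 beta * alpha = 7 * 7 = 49  yes
#4 alpha - beta = 7 - 7 = 0  yes
#5 alpha - gamma = 7 - 2 = 5  yes
#6 beta * alpha = 7 * 7 = 49, not 46  no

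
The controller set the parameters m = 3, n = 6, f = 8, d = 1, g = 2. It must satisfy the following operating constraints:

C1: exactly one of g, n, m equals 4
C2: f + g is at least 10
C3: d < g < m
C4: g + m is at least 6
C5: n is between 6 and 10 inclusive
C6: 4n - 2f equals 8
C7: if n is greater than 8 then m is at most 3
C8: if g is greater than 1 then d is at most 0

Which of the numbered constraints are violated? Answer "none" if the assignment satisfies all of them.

Constraints 1, 4, and 8 are violated.

C1: g=2, n=6, m=3; 0 of them equal 4, not exactly one — violated.
C2: f + g = 8 + 2 = 10; 10 ≥ 10 — satisfied.
C3: values 1 < 2 < 3 — satisfied.
C4: g + m = 2 + 3 = 5; 5 < 6, bound 6 not met — violated.
C5: n = 6 lies in [6, 10] — satisfied.
C6: 4n - 2f = 4(6) - 2(8) = 8 — satisfied.
C7: n = 6, not > 8; antecedent false, conditional vacuously true — satisfied.
C8: g = 2 > 1, so we need d ≤ 0; but d = 1 > 0 — violated.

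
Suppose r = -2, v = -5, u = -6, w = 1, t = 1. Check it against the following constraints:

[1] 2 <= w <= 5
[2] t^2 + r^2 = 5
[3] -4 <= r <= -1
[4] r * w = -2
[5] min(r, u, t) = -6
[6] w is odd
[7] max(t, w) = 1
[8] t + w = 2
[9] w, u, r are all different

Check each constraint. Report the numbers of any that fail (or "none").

[1] w = 1 is outside [2, 5] — violated.
[2] t^2 + r^2 = 1^2 + (-2)^2 = 1 + 4 = 5 — OK.
[3] r = -2 lies in [-4, -1] — OK.
[4] r * w = -2 * 1 = -2 — OK.
[5] min(-2, -6, 1) = -6 — OK.
[6] w = 1 is odd — OK.
[7] max(1, 1) = 1 — OK.
[8] t + w = 1 + 1 = 2 — OK.
[9] values 1, -6, -2 are pairwise distinct — OK.

No — constraint 1 is not satisfied.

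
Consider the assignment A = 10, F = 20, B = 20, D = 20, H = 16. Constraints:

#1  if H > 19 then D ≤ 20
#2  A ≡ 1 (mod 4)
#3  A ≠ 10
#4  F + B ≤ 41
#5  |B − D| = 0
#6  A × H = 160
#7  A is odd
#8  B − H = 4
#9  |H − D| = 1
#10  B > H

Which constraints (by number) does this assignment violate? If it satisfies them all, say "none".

Violated: 2, 3, 7, and 9.

#1 H = 16, not > 19; antecedent false, conditional vacuously true — holds.
#2 10 mod 4 = 2, not 1 — does not hold.
#3 A = 10, but 10 is required to differ — does not hold.
#4 F + B = 20 + 20 = 40; 40 ≤ 41 — holds.
#5 |20 − 20| = 0 — holds.
#6 A × H = 10 × 16 = 160 — holds.
#7 A = 10 is even — does not hold.
#8 B − H = 20 − 16 = 4 — holds.
#9 |16 − 20| = 4, not 1 — does not hold.
#10 B = 20, H = 16; 20 > 16 — holds.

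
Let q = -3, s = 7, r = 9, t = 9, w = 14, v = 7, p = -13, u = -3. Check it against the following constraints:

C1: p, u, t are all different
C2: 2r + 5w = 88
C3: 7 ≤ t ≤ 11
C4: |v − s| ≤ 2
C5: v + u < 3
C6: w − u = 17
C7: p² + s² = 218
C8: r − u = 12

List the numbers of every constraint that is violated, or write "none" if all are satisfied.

No — constraint 5 is not satisfied.

C1: values -13, -3, 9 are pairwise distinct — OK.
C2: 2r + 5w = 2(9) + 5(14) = 88 — OK.
C3: t = 9 lies in [7, 11] — OK.
C4: |7 − 7| = 0; 0 ≤ 2 — OK.
C5: v + u = 7 + (-3) = 4; 4 ≥ 3, bound 3 not met — violated.
C6: w − u = 14 − (-3) = 17 — OK.
C7: p² + s² = (-13)² + 7² = 169 + 49 = 218 — OK.
C8: r − u = 9 − (-3) = 12 — OK.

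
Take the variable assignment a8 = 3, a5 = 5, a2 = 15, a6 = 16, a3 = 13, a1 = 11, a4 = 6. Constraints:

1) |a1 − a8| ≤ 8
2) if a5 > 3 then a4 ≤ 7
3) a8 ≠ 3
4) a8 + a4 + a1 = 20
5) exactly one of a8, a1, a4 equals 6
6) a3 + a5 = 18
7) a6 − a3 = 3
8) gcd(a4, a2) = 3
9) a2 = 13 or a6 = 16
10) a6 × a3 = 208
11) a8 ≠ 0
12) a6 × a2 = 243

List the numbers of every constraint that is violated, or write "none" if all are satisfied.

Constraints 3, 12 are violated.

1) |11 − 3| = 8; 8 ≤ 8 — OK.
2) a5 = 5 > 3, so we need a4 ≤ 7; a4 = 6 ≤ 7 — OK.
3) a8 = 3, but 3 is required to differ — violated.
4) a8 + a4 + a1 = 3 + 6 + 11 = 20 — OK.
5) a8=3, a1=11, a4=6; 1 of them equals 6 — OK.
6) a3 + a5 = 13 + 5 = 18 — OK.
7) a6 − a3 = 16 − 13 = 3 — OK.
8) gcd(6, 15) = 3 — OK.
9) a2 = 15 ≠ 13, but a6 = 16 = 16 (second disjunct) — OK.
10) a6 × a3 = 16 × 13 = 208 — OK.
11) a8 = 3, and 3 ≠ 0 — OK.
12) a6 × a2 = 16 × 15 = 240, not 243 — violated.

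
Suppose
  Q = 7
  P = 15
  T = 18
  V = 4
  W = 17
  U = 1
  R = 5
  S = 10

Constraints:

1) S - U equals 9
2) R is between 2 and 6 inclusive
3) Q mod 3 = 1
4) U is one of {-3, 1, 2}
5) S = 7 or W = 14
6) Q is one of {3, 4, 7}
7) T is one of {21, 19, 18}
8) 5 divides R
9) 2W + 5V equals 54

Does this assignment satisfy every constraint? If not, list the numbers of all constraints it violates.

1) S - U = 10 - 1 = 9 — holds.
2) R = 5 lies in [2, 6] — holds.
3) 7 mod 3 = 1 — holds.
4) U = 1 is in {-3, 1, 2} — holds.
5) S = 10 ≠ 7 and W = 17 ≠ 14; both disjuncts false — does not hold.
6) Q = 7 is in {3, 4, 7} — holds.
7) T = 18 is in {21, 19, 18} — holds.
8) 5 / 5 = 1, so 5 divides 5 — holds.
9) 2W + 5V = 2(17) + 5(4) = 54 — holds.

No — constraint 5 is not satisfied.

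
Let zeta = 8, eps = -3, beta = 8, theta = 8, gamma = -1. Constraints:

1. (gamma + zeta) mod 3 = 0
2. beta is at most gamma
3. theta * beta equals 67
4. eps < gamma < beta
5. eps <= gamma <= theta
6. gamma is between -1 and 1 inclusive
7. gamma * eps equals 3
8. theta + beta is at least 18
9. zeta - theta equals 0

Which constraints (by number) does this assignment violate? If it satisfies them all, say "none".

Violated: 1, 2, 3, and 8.

1. gamma + zeta = 7; 7 mod 3 = 1, not 0  FAIL
2. beta = 8, gamma = -1; 8 > -1 (want ≤)  FAIL
3. theta * beta = 8 * 8 = 64, not 67  FAIL
4. values -3 < -1 < 8  OK
5. values -3 <= -1 <= 8  OK
6. gamma = -1 lies in [-1, 1]  OK
7. gamma * eps = -1 * (-3) = 3  OK
8. theta + beta = 8 + 8 = 16; 16 < 18, bound 18 not met  FAIL
9. zeta - theta = 8 - 8 = 0  OK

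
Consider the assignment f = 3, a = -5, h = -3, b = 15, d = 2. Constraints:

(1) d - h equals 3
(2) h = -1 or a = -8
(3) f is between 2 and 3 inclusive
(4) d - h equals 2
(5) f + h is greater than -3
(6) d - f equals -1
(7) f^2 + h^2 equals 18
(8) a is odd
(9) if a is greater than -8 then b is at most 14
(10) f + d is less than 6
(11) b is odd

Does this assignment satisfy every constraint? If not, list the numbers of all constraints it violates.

Constraints 1, 2, 4, and 9 are violated.

(1) d - h = 2 - (-3) = 5, not 3 — fails.
(2) h = -3 ≠ -1 and a = -5 ≠ -8; both disjuncts false — fails.
(3) f = 3 lies in [2, 3] — holds.
(4) d - h = 2 - (-3) = 5, not 2 — fails.
(5) f + h = 3 + (-3) = 0; 0 > -3 — holds.
(6) d - f = 2 - 3 = -1 — holds.
(7) f^2 + h^2 = 3^2 + (-3)^2 = 9 + 9 = 18 — holds.
(8) a = -5 is odd — holds.
(9) a = -5 > -8, so we need b ≤ 14; but b = 15 > 14 — fails.
(10) f + d = 3 + 2 = 5; 5 < 6 — holds.
(11) b = 15 is odd — holds.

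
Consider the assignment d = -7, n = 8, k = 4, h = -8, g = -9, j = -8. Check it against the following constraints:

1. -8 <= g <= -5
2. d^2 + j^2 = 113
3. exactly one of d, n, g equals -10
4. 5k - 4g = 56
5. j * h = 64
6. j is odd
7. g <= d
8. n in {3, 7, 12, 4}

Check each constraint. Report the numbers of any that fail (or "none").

1. g = -9 is outside [-8, -5] — violated.
2. d^2 + j^2 = (-7)^2 + (-8)^2 = 49 + 64 = 113 — satisfied.
3. d=-7, n=8, g=-9; 0 of them equal -10, not exactly one — violated.
4. 5k - 4g = 5(4) - 4(-9) = 56 — satisfied.
5. j * h = -8 * (-8) = 64 — satisfied.
6. j = -8 is even — violated.
7. g = -9, d = -7; -9 ≤ -7 — satisfied.
8. n = 8 is not in {3, 7, 12, 4} — violated.

Violated: 1, 3, 6, and 8.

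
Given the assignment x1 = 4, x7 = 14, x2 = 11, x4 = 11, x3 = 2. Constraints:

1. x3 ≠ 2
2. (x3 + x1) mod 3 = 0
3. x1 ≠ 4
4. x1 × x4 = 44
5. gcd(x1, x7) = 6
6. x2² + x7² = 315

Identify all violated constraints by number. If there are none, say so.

The assignment fails constraints 1, 3, 5, 6.

1. x3 = 2, but 2 is required to differ — violated.
2. x3 + x1 = 6; 6 mod 3 = 0 — satisfied.
3. x1 = 4, but 4 is required to differ — violated.
4. x1 × x4 = 4 × 11 = 44 — satisfied.
5. gcd(4, 14) = 2, not 6 — violated.
6. x2² + x7² = 11² + 14² = 121 + 196 = 317, not 315 — violated.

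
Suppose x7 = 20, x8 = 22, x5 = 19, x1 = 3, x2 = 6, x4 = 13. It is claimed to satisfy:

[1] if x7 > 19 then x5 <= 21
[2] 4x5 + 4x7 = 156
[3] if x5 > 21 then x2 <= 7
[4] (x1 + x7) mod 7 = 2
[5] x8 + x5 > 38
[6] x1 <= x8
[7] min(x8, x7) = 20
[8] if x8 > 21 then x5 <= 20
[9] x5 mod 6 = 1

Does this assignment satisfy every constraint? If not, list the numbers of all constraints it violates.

Yes — all constraints hold.

[1] x7 = 20 > 19, so we need x5 ≤ 21; x5 = 19 ≤ 21 — OK.
[2] 4x5 + 4x7 = 4(19) + 4(20) = 156 — OK.
[3] x5 = 19, not > 21; antecedent false, conditional vacuously true — OK.
[4] x1 + x7 = 23; 23 mod 7 = 2 — OK.
[5] x8 + x5 = 22 + 19 = 41; 41 > 38 — OK.
[6] x1 = 3, x8 = 22; 3 ≤ 22 — OK.
[7] min(22, 20) = 20 — OK.
[8] x8 = 22 > 21, so we need x5 ≤ 20; x5 = 19 ≤ 20 — OK.
[9] 19 mod 6 = 1 — OK.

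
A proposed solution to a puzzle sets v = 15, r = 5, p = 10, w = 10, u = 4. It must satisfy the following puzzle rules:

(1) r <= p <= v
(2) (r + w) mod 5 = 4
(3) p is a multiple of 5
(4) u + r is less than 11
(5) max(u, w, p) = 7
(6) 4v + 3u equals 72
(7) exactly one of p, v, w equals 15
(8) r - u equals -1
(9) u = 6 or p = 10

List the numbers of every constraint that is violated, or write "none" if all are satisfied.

No — constraints 2, 5, 8 are not satisfied.

(1) values 5 <= 10 <= 15 — holds.
(2) r + w = 15; 15 mod 5 = 0, not 4 — does not hold.
(3) 10 / 5 = 2, so 5 divides 10 — holds.
(4) u + r = 4 + 5 = 9; 9 < 11 — holds.
(5) max(4, 10, 10) = 10, not 7 — does not hold.
(6) 4v + 3u = 4(15) + 3(4) = 72 — holds.
(7) p=10, v=15, w=10; 1 of them equals 15 — holds.
(8) r - u = 5 - 4 = 1, not -1 — does not hold.
(9) u = 4 ≠ 6, but p = 10 = 10 (second disjunct) — holds.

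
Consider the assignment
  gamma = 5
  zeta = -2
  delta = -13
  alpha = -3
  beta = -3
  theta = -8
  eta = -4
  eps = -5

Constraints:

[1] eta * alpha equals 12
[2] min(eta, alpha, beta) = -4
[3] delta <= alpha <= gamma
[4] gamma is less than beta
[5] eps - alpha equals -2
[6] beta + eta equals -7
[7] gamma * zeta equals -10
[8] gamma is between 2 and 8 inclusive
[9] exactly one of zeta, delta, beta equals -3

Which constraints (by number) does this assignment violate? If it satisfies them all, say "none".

Violated: 4.

[1] eta * alpha = -4 * (-3) = 12 — holds.
[2] min(-4, -3, -3) = -4 — holds.
[3] values -13 <= -3 <= 5 — holds.
[4] gamma = 5, beta = -3; 5 ≥ -3 (want <) — does not hold.
[5] eps - alpha = -5 - (-3) = -2 — holds.
[6] beta + eta = -3 + (-4) = -7 — holds.
[7] gamma * zeta = 5 * (-2) = -10 — holds.
[8] gamma = 5 lies in [2, 8] — holds.
[9] zeta=-2, delta=-13, beta=-3; 1 of them equals -3 — holds.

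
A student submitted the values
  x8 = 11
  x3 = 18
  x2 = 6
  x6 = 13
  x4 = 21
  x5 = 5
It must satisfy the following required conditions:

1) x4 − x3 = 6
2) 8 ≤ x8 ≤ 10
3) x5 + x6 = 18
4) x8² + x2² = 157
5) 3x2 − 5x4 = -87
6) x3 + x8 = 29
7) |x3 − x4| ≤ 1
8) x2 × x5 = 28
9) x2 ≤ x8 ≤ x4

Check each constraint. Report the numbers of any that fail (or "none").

1) x4 − x3 = 21 − 18 = 3, not 6  fails
2) x8 = 11 is outside [8, 10]  fails
3) x5 + x6 = 5 + 13 = 18  holds
4) x8² + x2² = 11² + 6² = 121 + 36 = 157  holds
5) 3x2 − 5x4 = 3(6) − 5(21) = -87  holds
6) x3 + x8 = 18 + 11 = 29  holds
7) |18 − 21| = 3; 3 > 1, exceeds bound 1  fails
8) x2 × x5 = 6 × 5 = 30, not 28  fails
9) values 6 ≤ 11 ≤ 21  holds

Constraints 1, 2, 7, and 8 do not hold.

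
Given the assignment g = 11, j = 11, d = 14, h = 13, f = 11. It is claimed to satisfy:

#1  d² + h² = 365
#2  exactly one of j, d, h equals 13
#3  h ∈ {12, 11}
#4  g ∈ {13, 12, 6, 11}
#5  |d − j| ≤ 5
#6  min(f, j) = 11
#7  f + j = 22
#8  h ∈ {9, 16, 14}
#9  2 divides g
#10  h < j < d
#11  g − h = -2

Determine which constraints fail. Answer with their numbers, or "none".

#1 d² + h² = 14² + 13² = 196 + 169 = 365  true
#2 j=11, d=14, h=13; 1 of them equals 13  true
#3 h = 13 is not in {12, 11}  false
#4 g = 11 is in {13, 12, 6, 11}  true
#5 |14 − 11| = 3; 3 ≤ 5  true
#6 min(11, 11) = 11  true
#7 f + j = 11 + 11 = 22  true
#8 h = 13 is not in {9, 16, 14}  false
#9 11 = 2×5 + 1, so 2 does not divide 11  false
#10 values 13, 11, 14; h = 13 is not < j = 11  false
#11 g − h = 11 − 13 = -2  true

Violated: 3, 8, 9, 10.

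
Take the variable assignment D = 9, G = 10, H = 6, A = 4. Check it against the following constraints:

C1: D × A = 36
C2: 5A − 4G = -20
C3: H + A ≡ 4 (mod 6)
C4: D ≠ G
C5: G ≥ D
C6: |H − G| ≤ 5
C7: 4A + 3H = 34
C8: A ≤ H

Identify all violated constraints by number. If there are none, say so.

All constraints are satisfied.

C1: D × A = 9 × 4 = 36  OK
C2: 5A − 4G = 5(4) − 4(10) = -20  OK
C3: H + A = 10; 10 mod 6 = 4  OK
C4: D = 9, G = 10; distinct  OK
C5: G = 10, D = 9; 10 ≥ 9  OK
C6: |6 − 10| = 4; 4 ≤ 5  OK
C7: 4A + 3H = 4(4) + 3(6) = 34  OK
C8: A = 4, H = 6; 4 ≤ 6  OK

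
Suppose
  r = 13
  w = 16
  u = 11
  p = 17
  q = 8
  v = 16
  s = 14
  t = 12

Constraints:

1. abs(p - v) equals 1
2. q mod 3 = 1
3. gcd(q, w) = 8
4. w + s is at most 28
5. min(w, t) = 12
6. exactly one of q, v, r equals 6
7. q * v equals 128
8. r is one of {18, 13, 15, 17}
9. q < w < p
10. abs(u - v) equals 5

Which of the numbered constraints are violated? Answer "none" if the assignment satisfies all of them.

1. abs(17 - 16) = 1 — satisfied.
2. 8 mod 3 = 2, not 1 — violated.
3. gcd(8, 16) = 8 — satisfied.
4. w + s = 16 + 14 = 30; 30 > 28, bound 28 not met — violated.
5. min(16, 12) = 12 — satisfied.
6. q=8, v=16, r=13; 0 of them equal 6, not exactly one — violated.
7. q * v = 8 * 16 = 128 — satisfied.
8. r = 13 is in {18, 13, 15, 17} — satisfied.
9. values 8 < 16 < 17 — satisfied.
10. abs(11 - 16) = 5 — satisfied.

Violated: 2, 4, 6.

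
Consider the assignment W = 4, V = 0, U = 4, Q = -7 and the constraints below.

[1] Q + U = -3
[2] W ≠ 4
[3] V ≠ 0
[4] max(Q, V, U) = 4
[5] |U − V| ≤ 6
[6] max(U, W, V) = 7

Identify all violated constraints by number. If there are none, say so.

No — constraints 2, 3, 6 are not satisfied.

[1] Q + U = -7 + 4 = -3  yes
[2] W = 4, but 4 is required to differ  no
[3] V = 0, but 0 is required to differ  no
[4] max(-7, 0, 4) = 4  yes
[5] |4 − 0| = 4; 4 ≤ 6  yes
[6] max(4, 4, 0) = 4, not 7  no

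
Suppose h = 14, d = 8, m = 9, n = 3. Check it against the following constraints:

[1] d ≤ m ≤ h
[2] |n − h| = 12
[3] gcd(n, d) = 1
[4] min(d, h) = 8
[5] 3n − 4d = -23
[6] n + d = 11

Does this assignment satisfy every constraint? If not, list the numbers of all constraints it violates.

[1] values 8 ≤ 9 ≤ 14 — holds.
[2] |3 − 14| = 11, not 12 — does not hold.
[3] gcd(3, 8) = 1 — holds.
[4] min(8, 14) = 8 — holds.
[5] 3n − 4d = 3(3) − 4(8) = -23 — holds.
[6] n + d = 3 + 8 = 11 — holds.

Constraint 2 does not hold.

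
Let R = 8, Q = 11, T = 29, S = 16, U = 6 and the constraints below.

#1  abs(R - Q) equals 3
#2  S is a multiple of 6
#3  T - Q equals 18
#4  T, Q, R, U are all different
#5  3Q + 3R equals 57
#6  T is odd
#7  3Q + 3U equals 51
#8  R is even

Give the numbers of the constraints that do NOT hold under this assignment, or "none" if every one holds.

The assignment fails constraint 2.

#1 abs(8 - 11) = 3  holds
#2 16 = 6*2 + 4, so 6 does not divide 16  fails
#3 T - Q = 29 - 11 = 18  holds
#4 values 29, 11, 8, 6 are pairwise distinct  holds
#5 3Q + 3R = 3(11) + 3(8) = 57  holds
#6 T = 29 is odd  holds
#7 3Q + 3U = 3(11) + 3(6) = 51  holds
#8 R = 8 is even  holds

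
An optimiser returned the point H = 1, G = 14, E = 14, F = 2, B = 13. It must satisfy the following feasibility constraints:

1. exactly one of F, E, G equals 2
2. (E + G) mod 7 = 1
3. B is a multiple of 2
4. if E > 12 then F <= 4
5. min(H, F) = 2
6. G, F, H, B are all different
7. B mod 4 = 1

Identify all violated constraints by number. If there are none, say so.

1. F=2, E=14, G=14; 1 of them equals 2 — holds.
2. E + G = 28; 28 mod 7 = 0, not 1 — does not hold.
3. 13 = 2*6 + 1, so 2 does not divide 13 — does not hold.
4. E = 14 > 12, so we need F ≤ 4; F = 2 ≤ 4 — holds.
5. min(1, 2) = 1, not 2 — does not hold.
6. values 14, 2, 1, 13 are pairwise distinct — holds.
7. 13 mod 4 = 1 — holds.

Constraints 2, 3, and 5 do not hold.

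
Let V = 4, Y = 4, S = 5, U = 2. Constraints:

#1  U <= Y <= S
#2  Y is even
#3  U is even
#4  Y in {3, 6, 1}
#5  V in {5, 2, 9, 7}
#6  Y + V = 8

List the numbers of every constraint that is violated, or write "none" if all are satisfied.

#1 values 2 <= 4 <= 5 — satisfied.
#2 Y = 4 is even — satisfied.
#3 U = 2 is even — satisfied.
#4 Y = 4 is not in {3, 6, 1} — violated.
#5 V = 4 is not in {5, 2, 9, 7} — violated.
#6 Y + V = 4 + 4 = 8 — satisfied.

Violated: 4 and 5.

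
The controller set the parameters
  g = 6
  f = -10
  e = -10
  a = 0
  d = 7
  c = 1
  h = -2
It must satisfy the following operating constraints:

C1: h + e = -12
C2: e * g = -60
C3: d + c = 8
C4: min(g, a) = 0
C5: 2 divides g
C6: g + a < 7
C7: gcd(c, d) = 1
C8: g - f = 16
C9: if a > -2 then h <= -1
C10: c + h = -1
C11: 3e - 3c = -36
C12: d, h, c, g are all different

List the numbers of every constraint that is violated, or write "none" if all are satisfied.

C1: h + e = -2 + (-10) = -12  true
C2: e * g = -10 * 6 = -60  true
C3: d + c = 7 + 1 = 8  true
C4: min(6, 0) = 0  true
C5: 6 / 2 = 3, so 2 divides 6  true
C6: g + a = 6 + 0 = 6; 6 < 7  true
C7: gcd(1, 7) = 1  true
C8: g - f = 6 - (-10) = 16  true
C9: a = 0 > -2, so we need h ≤ -1; h = -2 ≤ -1  true
C10: c + h = 1 + (-2) = -1  true
C11: 3e - 3c = 3(-10) - 3(1) = -33, not -36  false
C12: values 7, -2, 1, 6 are pairwise distinct  true

Constraint 11 is violated.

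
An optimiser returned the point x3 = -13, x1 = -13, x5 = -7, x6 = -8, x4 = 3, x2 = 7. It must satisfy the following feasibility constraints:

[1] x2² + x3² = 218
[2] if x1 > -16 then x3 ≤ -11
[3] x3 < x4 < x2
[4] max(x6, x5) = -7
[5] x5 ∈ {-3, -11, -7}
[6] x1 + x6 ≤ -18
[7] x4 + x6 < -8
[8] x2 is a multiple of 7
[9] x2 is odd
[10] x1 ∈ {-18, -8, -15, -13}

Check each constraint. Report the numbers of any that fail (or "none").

No — constraint 7 is not satisfied.

[1] x2² + x3² = 7² + (-13)² = 49 + 169 = 218 — holds.
[2] x1 = -13 > -16, so we need x3 ≤ -11; x3 = -13 ≤ -11 — holds.
[3] values -13 < 3 < 7 — holds.
[4] max(-8, -7) = -7 — holds.
[5] x5 = -7 is in {-3, -11, -7} — holds.
[6] x1 + x6 = -13 + (-8) = -21; -21 ≤ -18 — holds.
[7] x4 + x6 = 3 + (-8) = -5; -5 ≥ -8, bound -8 not met — does not hold.
[8] 7 / 7 = 1, so 7 divides 7 — holds.
[9] x2 = 7 is odd — holds.
[10] x1 = -13 is in {-18, -8, -15, -13} — holds.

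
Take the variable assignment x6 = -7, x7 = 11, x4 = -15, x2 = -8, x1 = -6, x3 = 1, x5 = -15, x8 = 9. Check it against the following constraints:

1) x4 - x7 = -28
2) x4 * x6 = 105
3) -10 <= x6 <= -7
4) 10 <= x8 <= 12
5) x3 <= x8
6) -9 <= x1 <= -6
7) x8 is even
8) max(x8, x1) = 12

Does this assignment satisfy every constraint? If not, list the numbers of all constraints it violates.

Violated: 1, 4, 7, 8.

1) x4 - x7 = -15 - 11 = -26, not -28  false
2) x4 * x6 = -15 * (-7) = 105  true
3) x6 = -7 lies in [-10, -7]  true
4) x8 = 9 is outside [10, 12]  false
5) x3 = 1, x8 = 9; 1 ≤ 9  true
6) x1 = -6 lies in [-9, -6]  true
7) x8 = 9 is odd  false
8) max(9, -6) = 9, not 12  false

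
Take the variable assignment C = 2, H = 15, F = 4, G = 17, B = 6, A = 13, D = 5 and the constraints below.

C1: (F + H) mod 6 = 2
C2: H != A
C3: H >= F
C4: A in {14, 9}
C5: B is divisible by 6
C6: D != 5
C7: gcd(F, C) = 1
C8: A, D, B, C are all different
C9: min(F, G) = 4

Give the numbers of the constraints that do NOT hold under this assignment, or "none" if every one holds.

The assignment fails constraints 1, 4, 6, and 7.

C1: F + H = 19; 19 mod 6 = 1, not 2 — does not hold.
C2: H = 15, A = 13; distinct — holds.
C3: H = 15, F = 4; 15 ≥ 4 — holds.
C4: A = 13 is not in {14, 9} — does not hold.
C5: 6 / 6 = 1, so 6 divides 6 — holds.
C6: D = 5, but 5 is required to differ — does not hold.
C7: gcd(4, 2) = 2, not 1 — does not hold.
C8: values 13, 5, 6, 2 are pairwise distinct — holds.
C9: min(4, 17) = 4 — holds.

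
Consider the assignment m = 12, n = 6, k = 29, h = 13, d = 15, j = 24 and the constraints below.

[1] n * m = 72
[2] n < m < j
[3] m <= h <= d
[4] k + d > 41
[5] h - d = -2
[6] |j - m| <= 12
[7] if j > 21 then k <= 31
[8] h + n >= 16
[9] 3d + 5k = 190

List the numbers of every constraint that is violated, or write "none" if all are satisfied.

Yes — all constraints hold.

[1] n * m = 6 * 12 = 72 — OK.
[2] values 6 < 12 < 24 — OK.
[3] values 12 <= 13 <= 15 — OK.
[4] k + d = 29 + 15 = 44; 44 > 41 — OK.
[5] h - d = 13 - 15 = -2 — OK.
[6] |24 - 12| = 12; 12 ≤ 12 — OK.
[7] j = 24 > 21, so we need k ≤ 31; k = 29 ≤ 31 — OK.
[8] h + n = 13 + 6 = 19; 19 ≥ 16 — OK.
[9] 3d + 5k = 3(15) + 5(29) = 190 — OK.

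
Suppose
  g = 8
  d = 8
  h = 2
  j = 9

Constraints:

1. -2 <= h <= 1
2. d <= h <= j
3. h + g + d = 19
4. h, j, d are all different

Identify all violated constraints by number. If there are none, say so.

Constraints 1, 2, 3 do not hold.

1. h = 2 is outside [-2, 1]  false
2. values 8, 2, 9; d = 8 is not <= h = 2  false
3. h + g + d = 2 + 8 + 8 = 18, not 19  false
4. values 2, 9, 8 are pairwise distinct  true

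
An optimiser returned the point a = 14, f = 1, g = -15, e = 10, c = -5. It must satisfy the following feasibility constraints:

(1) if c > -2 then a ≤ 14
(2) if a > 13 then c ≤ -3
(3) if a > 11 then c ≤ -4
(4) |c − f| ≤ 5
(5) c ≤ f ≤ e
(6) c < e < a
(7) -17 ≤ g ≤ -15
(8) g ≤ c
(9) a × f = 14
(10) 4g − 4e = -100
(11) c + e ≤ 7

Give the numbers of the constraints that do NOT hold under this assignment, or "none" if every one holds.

(1) c = -5, not > -2; antecedent false, conditional vacuously true — holds.
(2) a = 14 > 13, so we need c ≤ -3; c = -5 ≤ -3 — holds.
(3) a = 14 > 11, so we need c ≤ -4; c = -5 ≤ -4 — holds.
(4) |-5 − 1| = 6; 6 > 5, exceeds bound 5 — does not hold.
(5) values -5 ≤ 1 ≤ 10 — holds.
(6) values -5 < 10 < 14 — holds.
(7) g = -15 lies in [-17, -15] — holds.
(8) g = -15, c = -5; -15 ≤ -5 — holds.
(9) a × f = 14 × 1 = 14 — holds.
(10) 4g − 4e = 4(-15) − 4(10) = -100 — holds.
(11) c + e = -5 + 10 = 5; 5 ≤ 7 — holds.

Constraint 4 is violated.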